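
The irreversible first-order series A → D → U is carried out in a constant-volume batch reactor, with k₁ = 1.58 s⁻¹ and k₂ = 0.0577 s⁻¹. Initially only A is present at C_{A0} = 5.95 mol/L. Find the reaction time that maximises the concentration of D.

The intermediate peaks when r₁ = r₂, i.e. k₁e^(−k₁t) = k₂e^(−k₂t), giving t_opt = ln(k₂/k₁)/(k₂−k₁).
= ln(0.0577/1.58)/(0.0577−1.58) = ln(0.03652)/-1.522 = -3.310/-1.522 = 2.17 s.

2.17 s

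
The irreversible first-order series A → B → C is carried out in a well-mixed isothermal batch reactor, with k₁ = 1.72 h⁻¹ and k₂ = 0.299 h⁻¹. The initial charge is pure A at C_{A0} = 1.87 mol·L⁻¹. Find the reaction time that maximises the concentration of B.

1.23 h

The intermediate peaks when r₁ = r₂, i.e. k₁e^(−k₁t) = k₂e^(−k₂t), giving t_opt = ln(k₂/k₁)/(k₂−k₁).
= ln(0.299/1.72)/(0.299−1.72) = ln(0.1738)/-1.421 = -1.750/-1.421 = 1.23 h.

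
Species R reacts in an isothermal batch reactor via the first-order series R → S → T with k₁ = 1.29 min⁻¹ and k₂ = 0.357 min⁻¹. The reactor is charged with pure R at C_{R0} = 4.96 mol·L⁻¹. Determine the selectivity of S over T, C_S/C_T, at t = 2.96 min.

0.853

For first-order series with pure R initially, C_S(t) = k₁C_{R0}/(k₂−k₁)·(e^(−k₁t) − e^(−k₂t)).
e^(−k₁t) = e^(−1.29×2.96) = e^(−3.818) = 0.02196; e^(−k₂t) = e^(−1.057) = 0.3476.
C_S = 1.29×4.96/(0.357−1.29) × (0.02196−0.3476) = (-6.858)×(-0.3256) = 2.233 mol·L⁻¹.
C_R = C_{R0}e^(−k₁t) = 0.1089 mol·L⁻¹, so C_T = C_{R0}−C_R−C_S = 2.618 mol·L⁻¹; C_S/C_T = 0.853.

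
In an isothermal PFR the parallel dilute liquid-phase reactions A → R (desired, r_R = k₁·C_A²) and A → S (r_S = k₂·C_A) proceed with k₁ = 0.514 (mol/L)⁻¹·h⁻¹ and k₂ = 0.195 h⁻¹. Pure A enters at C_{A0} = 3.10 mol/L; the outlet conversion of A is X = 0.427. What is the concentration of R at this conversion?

1.14 mol/L

C_A = C_{A0}(1−X) = 1.776 mol/L.
Along a PFR/batch, dC_S/dC_A = −r_S/(r_R+r_S) = −k₂/(k₂+k₁·C_A).
Integrating from C_{A0} to C_A: C_S = (0.195/0.514)·ln[(0.195+0.514·3.10)/(0.195+0.514·1.78)] = 0.3794·ln(1.788/1.108) = 0.1816 mol/L.
Then C_R = (C_{A0}−C_A) − C_S = 1.324 − 0.1816 = 1.142 mol/L.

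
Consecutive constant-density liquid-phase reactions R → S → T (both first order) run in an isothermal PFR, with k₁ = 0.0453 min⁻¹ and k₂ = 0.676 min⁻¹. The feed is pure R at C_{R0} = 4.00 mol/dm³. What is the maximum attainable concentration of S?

For a first-order series the maximum intermediate yield is C_{S,max}/C_{R0} = (k₁/k₂)^[k₂/(k₂−k₁)].
= (0.0453/0.676)^(0.676/(0.676−0.0453)) = (0.06701)^(1.072) = 0.05519.
C_{S,max} = 0.05519×4.00 = 0.221 mol/dm³.

0.221 mol/dm³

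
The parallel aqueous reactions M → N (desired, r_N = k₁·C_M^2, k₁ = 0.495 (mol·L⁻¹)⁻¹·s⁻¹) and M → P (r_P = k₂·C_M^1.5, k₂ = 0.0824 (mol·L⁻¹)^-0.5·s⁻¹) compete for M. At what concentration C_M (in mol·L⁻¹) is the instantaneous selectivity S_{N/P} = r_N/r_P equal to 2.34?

S_{N/P} = (k₁/k₂)·C_M^0.5 ⇒ C_M = (S·k₂/k₁)^(2).
= (2.34×0.0824/0.495)^(2) = (0.3895)^(2) = 0.152 mol·L⁻¹.

0.152 mol·L⁻¹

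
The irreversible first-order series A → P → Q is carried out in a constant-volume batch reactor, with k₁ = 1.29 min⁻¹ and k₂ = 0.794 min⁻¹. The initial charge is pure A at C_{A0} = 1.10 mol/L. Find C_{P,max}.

For a first-order series the maximum intermediate yield is C_{P,max}/C_{A0} = (k₁/k₂)^[k₂/(k₂−k₁)].
= (1.29/0.794)^(0.794/(0.794−1.29)) = (1.625)^(-1.601) = 0.4598.
C_{P,max} = 0.4598×1.10 = 0.506 mol/L.

0.506 mol/L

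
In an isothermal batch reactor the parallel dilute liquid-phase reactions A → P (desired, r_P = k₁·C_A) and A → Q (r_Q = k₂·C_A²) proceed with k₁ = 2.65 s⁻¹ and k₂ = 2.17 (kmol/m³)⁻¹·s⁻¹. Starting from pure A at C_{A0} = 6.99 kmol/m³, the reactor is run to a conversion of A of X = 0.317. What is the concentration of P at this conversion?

0.384 kmol/m³

C_A = C_{A0}(1−X) = 4.774 kmol/m³.
Along a PFR/batch, dC_P/dC_A = −r_P/(r_P+r_Q) = −k₁/(k₁+k₂·C_A).
Integrating from C_{A0} to C_A: C_P = (2.65/2.17)·ln[(2.65+2.17·6.99)/(2.65+2.17·4.77)] = 1.221·ln(17.82/13.01) = 0.3841 kmol/m³.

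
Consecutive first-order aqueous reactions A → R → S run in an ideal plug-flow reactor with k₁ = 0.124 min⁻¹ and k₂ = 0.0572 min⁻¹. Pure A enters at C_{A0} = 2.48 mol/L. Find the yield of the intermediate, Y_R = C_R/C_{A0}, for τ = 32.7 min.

Solving the coupled first-order balances gives C_R(τ) = [k₁/(k₂−k₁)]·C_{A0}·(e^(−k₁τ) − e^(−k₂τ)).
e^(−k₁τ) = e^(−0.124×32.7) = e^(−4.055) = 0.01734; e^(−k₂τ) = e^(−1.870) = 0.1541.
C_R = 0.124×2.48/(0.0572−0.124) × (0.01734−0.1541) = (-4.604)×(-0.1367) = 0.6294 mol/L.
Y_R = C_R/C_{A0} = 0.6294/2.48 = 0.254.

0.254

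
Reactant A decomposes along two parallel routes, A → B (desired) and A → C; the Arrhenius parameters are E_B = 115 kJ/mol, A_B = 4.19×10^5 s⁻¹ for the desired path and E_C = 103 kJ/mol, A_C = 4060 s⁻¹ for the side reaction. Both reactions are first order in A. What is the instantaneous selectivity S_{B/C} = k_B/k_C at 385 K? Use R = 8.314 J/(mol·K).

2.43

Since both paths have the same order in A, the concentration cancels and S_{B/C} = k_B/k_C = (A_B/A_C)·exp[(E_C−E_B)/(RT)].
(E_C−E_B)/(RT) = (103−115)×10³/(8.314×385) = -12000/3201 = -3.749.
k_B/k_C = (4.19×10^5/4060)·exp(-3.749) = 103.2 × 0.02354 = 2.43.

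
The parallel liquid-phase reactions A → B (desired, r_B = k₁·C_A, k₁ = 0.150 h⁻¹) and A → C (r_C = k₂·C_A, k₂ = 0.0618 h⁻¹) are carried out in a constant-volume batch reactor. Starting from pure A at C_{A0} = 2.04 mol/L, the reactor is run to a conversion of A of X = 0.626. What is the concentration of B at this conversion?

0.904 mol/L

C_A = C_{A0}(1−X) = 0.7630 mol/L.
Both paths are first order in A, so the instantaneous fraction to B is constant: dC_B/d(−C_A) = k₁/(k₁+k₂) = 0.7082.
C_B = 0.7082·(C_{A0}−C_A) = 0.7082×1.277 = 0.904 mol/L.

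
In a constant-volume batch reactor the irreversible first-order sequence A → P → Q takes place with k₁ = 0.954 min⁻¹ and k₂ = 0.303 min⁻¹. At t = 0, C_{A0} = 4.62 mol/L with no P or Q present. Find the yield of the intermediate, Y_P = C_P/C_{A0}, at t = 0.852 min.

0.482

Solving the coupled first-order balances gives C_P(t) = [k₁/(k₂−k₁)]·C_{A0}·(e^(−k₁t) − e^(−k₂t)).
e^(−k₁t) = e^(−0.954×0.852) = e^(−0.8128) = 0.4436; e^(−k₂t) = e^(−0.2582) = 0.7725.
C_P = 0.954×4.62/(0.303−0.954) × (0.4436−0.7725) = (-6.770)×(-0.3289) = 2.227 mol/L.
Y_P = C_P/C_{A0} = 2.227/4.62 = 0.482.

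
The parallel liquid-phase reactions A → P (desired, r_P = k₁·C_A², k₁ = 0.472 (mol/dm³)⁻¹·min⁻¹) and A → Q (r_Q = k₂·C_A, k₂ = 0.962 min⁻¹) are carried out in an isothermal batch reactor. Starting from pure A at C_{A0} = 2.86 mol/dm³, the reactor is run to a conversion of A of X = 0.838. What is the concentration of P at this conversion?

1.03 mol/dm³

C_A = C_{A0}(1−X) = 0.4633 mol/dm³.
Along a PFR/batch, dC_Q/dC_A = −r_Q/(r_P+r_Q) = −k₂/(k₂+k₁·C_A).
Integrating from C_{A0} to C_A: C_Q = (0.962/0.472)·ln[(0.962+0.472·2.86)/(0.962+0.472·0.463)] = 2.038·ln(2.312/1.181) = 1.370 mol/dm³.
Then C_P = (C_{A0}−C_A) − C_Q = 2.397 − 1.370 = 1.027 mol/dm³.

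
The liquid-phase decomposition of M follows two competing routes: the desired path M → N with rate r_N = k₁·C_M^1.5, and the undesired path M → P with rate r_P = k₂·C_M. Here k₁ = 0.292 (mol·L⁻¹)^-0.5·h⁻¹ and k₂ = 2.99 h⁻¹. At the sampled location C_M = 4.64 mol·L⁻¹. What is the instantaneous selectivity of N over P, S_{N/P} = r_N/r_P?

0.210

S_{N/P} = r_N/r_P = (k₁·C_M^1.5)/(k₂·C_M) = (k₁/k₂)·C_M^0.5.
= (0.292×4.640^1.5) / (2.99×4.640) = 2.919/13.87 = 0.210.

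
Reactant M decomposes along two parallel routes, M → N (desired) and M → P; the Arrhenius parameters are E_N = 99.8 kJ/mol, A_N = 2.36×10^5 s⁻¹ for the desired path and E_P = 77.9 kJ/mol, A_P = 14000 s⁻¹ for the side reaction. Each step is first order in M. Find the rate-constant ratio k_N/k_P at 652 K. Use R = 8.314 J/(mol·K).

0.297

With equal orders, S_{N/P} = k_N/k_P = (A_N/A_P)·exp[(E_P−E_N)/(RT)].
(E_P−E_N)/(RT) = (77.9−99.8)×10³/(8.314×652) = -21900/5421 = -4.040.
k_N/k_P = (2.36×10^5/14000)·exp(-4.040) = 16.86 × 0.01760 = 0.297.
Since E_N > E_P, raising the temperature improves selectivity toward N.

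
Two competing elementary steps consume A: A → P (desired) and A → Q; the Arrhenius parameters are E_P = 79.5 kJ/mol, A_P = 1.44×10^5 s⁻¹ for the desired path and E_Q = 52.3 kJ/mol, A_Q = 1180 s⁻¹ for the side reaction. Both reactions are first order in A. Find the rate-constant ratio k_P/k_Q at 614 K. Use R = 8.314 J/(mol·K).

0.592

k_P/k_Q = (A_P/A_Q)·exp[−(E_P−E_Q)/(RT)] = (A_P/A_Q)·exp[(E_Q−E_P)/(RT)].
(E_Q−E_P)/(RT) = (52.3−79.5)×10³/(8.314×614) = -27200/5105 = -5.328.
k_P/k_Q = (1.44×10^5/1180)·exp(-5.328) = 122.0 × 0.004852 = 0.592.
Since E_P > E_Q, raising the temperature improves selectivity toward P.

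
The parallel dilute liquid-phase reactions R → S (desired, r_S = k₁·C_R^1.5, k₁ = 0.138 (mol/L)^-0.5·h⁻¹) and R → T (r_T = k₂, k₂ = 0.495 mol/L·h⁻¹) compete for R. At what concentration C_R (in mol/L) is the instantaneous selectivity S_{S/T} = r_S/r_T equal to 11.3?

S_{S/T} = (k₁/k₂)·C_R^1.5 ⇒ C_R = (S·k₂/k₁)^(1/1.5).
= (11.3×0.495/0.138)^(0.6667) = (40.53)^(0.6667) = 11.8 mol/L.

11.8 mol/L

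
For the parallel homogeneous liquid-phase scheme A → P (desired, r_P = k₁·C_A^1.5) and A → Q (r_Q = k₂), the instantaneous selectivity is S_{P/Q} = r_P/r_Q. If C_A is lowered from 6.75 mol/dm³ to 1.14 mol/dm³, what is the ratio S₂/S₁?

0.0694

S_{P/Q} = (k₁/k₂)·C_A^1.5, so S₂/S₁ = (C_{A,2}/C_{A,1})^1.5.
= (1.14/6.75)^1.5 = (0.1689)^1.5 = 0.0694.
Selectivity toward P falls as C_A falls — high-concentration operation is favoured.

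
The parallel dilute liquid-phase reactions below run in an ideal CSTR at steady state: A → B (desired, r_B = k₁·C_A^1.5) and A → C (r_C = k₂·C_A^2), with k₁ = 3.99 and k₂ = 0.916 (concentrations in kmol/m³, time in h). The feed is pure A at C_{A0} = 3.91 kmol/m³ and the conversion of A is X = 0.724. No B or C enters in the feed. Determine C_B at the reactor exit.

Exit C_A = C_{A0}(1−X) = 3.91×0.276 = 1.079 kmol/m³.
In a CSTR the entire volume is at exit conditions, so r_B = 3.99×1.079^1.5 = 4.473 and r_C = 0.916×1.079^2 = 1.067.
Fraction of consumed A going to B: r_B/(r_B+r_C) = 0.8074.
C_B = 0.8074·C_{A0}·X = 0.8074×3.91×0.724 = 2.29 kmol/m³.

2.29 kmol/m³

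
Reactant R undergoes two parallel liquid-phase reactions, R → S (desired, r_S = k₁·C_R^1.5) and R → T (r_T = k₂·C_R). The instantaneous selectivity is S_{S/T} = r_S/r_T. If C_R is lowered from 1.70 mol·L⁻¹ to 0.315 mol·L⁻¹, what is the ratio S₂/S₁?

S_{S/T} = (k₁/k₂)·C_R^0.5, so S₂/S₁ = (C_{R,2}/C_{R,1})^0.5.
= (0.315/1.70)^0.5 = (0.1853)^0.5 = 0.430.

0.430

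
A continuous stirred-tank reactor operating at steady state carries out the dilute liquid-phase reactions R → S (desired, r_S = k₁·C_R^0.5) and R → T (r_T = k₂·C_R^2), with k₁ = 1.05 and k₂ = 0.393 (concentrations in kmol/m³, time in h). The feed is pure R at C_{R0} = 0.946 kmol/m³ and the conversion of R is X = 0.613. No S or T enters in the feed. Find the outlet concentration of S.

0.535 kmol/m³

Exit C_R = C_{R0}(1−X) = 0.946×0.387 = 0.3661 kmol/m³.
A CSTR operates uniformly at the exit composition, giving r_S = 0.6353 and r_T = 0.05267 (each k·C_R^n at C_R = 0.3661).
Fraction of consumed R going to S: r_S/(r_S+r_T) = 0.9234.
C_S = 0.9234·C_{R0}·X = 0.9234×0.946×0.613 = 0.535 kmol/m³.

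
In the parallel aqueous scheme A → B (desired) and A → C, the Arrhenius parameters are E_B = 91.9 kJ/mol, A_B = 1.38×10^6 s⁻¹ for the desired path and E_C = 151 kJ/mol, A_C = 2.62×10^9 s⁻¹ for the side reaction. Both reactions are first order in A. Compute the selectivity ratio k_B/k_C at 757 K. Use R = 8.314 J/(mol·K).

Since both paths have the same order in A, the concentration cancels and S_{B/C} = k_B/k_C = (A_B/A_C)·exp[(E_C−E_B)/(RT)].
(E_C−E_B)/(RT) = (151−91.9)×10³/(8.314×757) = 59100/6294 = 9.390.
k_B/k_C = (1.38×10^6/2.62×10^9)·exp(9.390) = 5.267×10^-4 × 11972 = 6.31.
Since E_B < E_C, lowering the temperature improves selectivity toward B.

6.31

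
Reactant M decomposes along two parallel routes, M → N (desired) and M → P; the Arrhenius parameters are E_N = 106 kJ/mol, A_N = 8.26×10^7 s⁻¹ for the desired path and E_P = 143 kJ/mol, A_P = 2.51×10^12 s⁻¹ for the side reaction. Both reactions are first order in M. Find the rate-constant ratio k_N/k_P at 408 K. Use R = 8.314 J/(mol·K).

1.80

With equal orders, S_{N/P} = k_N/k_P = (A_N/A_P)·exp[(E_P−E_N)/(RT)].
(E_P−E_N)/(RT) = (143−106)×10³/(8.314×408) = 37000/3392 = 10.91.
k_N/k_P = (8.26×10^7/2.51×10^12)·exp(10.91) = 3.291×10^-5 × 54593 = 1.80.
Since E_N < E_P, lowering the temperature improves selectivity toward N.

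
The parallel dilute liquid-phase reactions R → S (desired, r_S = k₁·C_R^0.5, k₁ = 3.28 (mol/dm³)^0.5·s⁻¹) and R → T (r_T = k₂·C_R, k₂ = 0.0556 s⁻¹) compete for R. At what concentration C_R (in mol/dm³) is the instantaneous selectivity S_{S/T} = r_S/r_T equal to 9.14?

S_{S/T} = (k₁/k₂)·C_R^-0.5 ⇒ C_R = (S·k₂/k₁)^(-2).
= (9.14×0.0556/3.28)^(-2) = (0.1549)^(-2) = 41.7 mol/dm³.

41.7 mol/dm³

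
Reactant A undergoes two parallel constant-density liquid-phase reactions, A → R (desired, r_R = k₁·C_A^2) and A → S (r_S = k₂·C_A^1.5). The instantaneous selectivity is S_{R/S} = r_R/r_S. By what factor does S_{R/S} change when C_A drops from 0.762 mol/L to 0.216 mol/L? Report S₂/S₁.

0.532

S_{R/S} = (k₁/k₂)·C_A^0.5, so S₂/S₁ = (C_{A,2}/C_{A,1})^0.5.
= (0.216/0.762)^0.5 = (0.2835)^0.5 = 0.532.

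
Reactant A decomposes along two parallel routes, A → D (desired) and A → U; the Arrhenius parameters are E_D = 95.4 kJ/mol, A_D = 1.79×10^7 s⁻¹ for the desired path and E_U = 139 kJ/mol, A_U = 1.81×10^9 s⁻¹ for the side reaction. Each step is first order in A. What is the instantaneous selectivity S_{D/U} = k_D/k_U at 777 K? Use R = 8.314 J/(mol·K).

With equal orders, S_{D/U} = k_D/k_U = (A_D/A_U)·exp[(E_U−E_D)/(RT)].
(E_U−E_D)/(RT) = (139−95.4)×10³/(8.314×777) = 43600/6460 = 6.749.
k_D/k_U = (1.79×10^7/1.81×10^9)·exp(6.749) = 0.009890 × 853.4 = 8.44.

8.44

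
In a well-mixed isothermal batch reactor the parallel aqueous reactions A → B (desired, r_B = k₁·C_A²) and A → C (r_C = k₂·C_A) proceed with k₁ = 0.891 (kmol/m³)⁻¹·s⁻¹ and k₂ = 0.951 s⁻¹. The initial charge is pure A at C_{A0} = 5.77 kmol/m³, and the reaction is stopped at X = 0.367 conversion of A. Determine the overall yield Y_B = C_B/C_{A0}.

0.298

C_A = C_{A0}(1−X) = 3.652 kmol/m³.
Along a PFR/batch, dC_C/dC_A = −r_C/(r_B+r_C) = −k₂/(k₂+k₁·C_A).
Integrating from C_{A0} to C_A: C_C = (0.951/0.891)·ln[(0.951+0.891·5.77)/(0.951+0.891·3.65)] = 1.067·ln(6.092/4.205) = 0.3956 kmol/m³.
Then C_B = (C_{A0}−C_A) − C_C = 2.118 − 0.3956 = 1.722 kmol/m³.
Y_B = C_B/C_{A0} = 1.722/5.77 = 0.298.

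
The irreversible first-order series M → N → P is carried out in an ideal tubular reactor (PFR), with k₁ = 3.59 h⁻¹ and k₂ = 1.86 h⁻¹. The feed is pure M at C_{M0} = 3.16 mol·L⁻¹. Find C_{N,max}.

For a first-order series the maximum intermediate yield is C_{N,max}/C_{M0} = (k₁/k₂)^[k₂/(k₂−k₁)].
= (3.59/1.86)^(1.86/(1.86−3.59)) = (1.930)^(-1.075) = 0.4931.
C_{N,max} = 0.4931×3.16 = 1.56 mol·L⁻¹.

1.56 mol·L⁻¹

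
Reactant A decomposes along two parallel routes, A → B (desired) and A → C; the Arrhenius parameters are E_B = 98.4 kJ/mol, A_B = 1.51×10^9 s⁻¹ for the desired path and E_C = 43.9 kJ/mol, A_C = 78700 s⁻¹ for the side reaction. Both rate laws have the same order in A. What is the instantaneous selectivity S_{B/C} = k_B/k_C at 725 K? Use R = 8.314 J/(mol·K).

2.27

k_B/k_C = (A_B/A_C)·exp[−(E_B−E_C)/(RT)] = (A_B/A_C)·exp[(E_C−E_B)/(RT)].
(E_C−E_B)/(RT) = (43.9−98.4)×10³/(8.314×725) = -54500/6028 = -9.042.
k_B/k_C = (1.51×10^9/78700)·exp(-9.042) = 19187 × 1.184×10^-4 = 2.27.
Since E_B > E_C, raising the temperature improves selectivity toward B.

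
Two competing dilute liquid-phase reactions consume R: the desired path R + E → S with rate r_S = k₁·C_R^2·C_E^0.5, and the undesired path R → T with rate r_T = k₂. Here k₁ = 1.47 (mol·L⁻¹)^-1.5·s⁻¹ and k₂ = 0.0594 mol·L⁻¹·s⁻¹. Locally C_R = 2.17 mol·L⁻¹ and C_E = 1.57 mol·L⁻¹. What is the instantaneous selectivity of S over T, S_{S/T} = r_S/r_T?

146

S_{S/T} = r_S/r_T = (k₁·C_R^2·C_E^0.5)/(k₂) = (k₁/k₂)·C_R^2·C_E^0.5.
= (1.47×2.170^2×1.570^0.5) / (0.0594) = 8.673/0.05940 = 146.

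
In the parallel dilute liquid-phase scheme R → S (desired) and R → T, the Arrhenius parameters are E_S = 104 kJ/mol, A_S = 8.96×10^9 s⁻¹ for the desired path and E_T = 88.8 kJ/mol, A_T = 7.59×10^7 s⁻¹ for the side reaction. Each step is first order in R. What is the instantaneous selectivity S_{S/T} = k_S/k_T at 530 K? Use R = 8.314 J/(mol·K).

With equal orders, S_{S/T} = k_S/k_T = (A_S/A_T)·exp[(E_T−E_S)/(RT)].
(E_T−E_S)/(RT) = (88.8−104)×10³/(8.314×530) = -15200/4406 = -3.450.
k_S/k_T = (8.96×10^9/7.59×10^7)·exp(-3.450) = 118.1 × 0.03176 = 3.75.
Since E_S > E_T, raising the temperature improves selectivity toward S.

3.75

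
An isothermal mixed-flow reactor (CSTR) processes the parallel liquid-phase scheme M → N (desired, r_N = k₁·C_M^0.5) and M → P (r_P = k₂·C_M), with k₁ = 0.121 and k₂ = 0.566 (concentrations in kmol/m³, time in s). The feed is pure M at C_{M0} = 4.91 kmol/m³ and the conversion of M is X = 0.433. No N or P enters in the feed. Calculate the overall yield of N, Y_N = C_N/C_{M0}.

Exit C_M = C_{M0}(1−X) = 4.91×0.567 = 2.784 kmol/m³.
Rates in a CSTR are evaluated at the outlet concentration: r_N = 0.121×2.784^0.5 = 0.2019, r_P = 0.566×2.784 = 1.576.
Fraction of consumed M going to N: r_N/(r_N+r_P) = 0.1136.
C_N = 0.1136·C_{M0}·X = 0.1136×4.91×0.433 = 0.241 kmol/m³; Y_N = C_N/C_{M0} = 0.0492.

0.0492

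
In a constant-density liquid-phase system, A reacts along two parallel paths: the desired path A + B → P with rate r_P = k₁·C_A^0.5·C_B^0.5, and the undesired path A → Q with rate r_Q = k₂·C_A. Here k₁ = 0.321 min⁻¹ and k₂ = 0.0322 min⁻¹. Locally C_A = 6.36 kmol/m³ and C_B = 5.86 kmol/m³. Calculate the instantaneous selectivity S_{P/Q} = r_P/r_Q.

9.57

S_{P/Q} = r_P/r_Q = (k₁·C_A^0.5·C_B^0.5)/(k₂·C_A) = (k₁/k₂)·C_A^-0.5·C_B^0.5.
= (0.321×6.360^0.5×5.860^0.5) / (0.0322×6.360) = 1.960/0.2048 = 9.57.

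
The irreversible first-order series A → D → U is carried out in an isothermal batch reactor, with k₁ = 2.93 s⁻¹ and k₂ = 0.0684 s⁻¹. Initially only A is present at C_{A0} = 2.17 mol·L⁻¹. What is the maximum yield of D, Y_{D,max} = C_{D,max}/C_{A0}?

0.914

For a first-order series the maximum intermediate yield is C_{D,max}/C_{A0} = (k₁/k₂)^[k₂/(k₂−k₁)].
= (2.93/0.0684)^(0.0684/(0.0684−2.93)) = (42.84)^(-0.02390) = 0.9141.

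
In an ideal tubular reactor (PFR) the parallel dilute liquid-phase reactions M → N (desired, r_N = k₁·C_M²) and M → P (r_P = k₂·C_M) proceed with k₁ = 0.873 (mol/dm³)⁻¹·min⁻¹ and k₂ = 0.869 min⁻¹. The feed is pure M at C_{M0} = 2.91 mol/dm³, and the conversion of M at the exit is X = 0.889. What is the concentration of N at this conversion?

1.51 mol/dm³

C_M = C_{M0}(1−X) = 0.3230 mol/dm³.
Along a PFR/batch, dC_P/dC_M = −r_P/(r_N+r_P) = −k₂/(k₂+k₁·C_M).
Integrating from C_{M0} to C_M: C_P = (0.869/0.873)·ln[(0.869+0.873·2.91)/(0.869+0.873·0.323)] = 0.9954·ln(3.409/1.151) = 1.081 mol/dm³.
Then C_N = (C_{M0}−C_M) − C_P = 2.587 − 1.081 = 1.506 mol/dm³.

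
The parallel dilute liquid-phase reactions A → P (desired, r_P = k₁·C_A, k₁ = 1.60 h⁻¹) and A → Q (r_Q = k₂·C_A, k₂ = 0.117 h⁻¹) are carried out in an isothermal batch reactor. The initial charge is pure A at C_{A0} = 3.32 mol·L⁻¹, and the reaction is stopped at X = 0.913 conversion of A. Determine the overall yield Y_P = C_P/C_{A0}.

0.851

C_A = C_{A0}(1−X) = 0.2888 mol·L⁻¹.
Both paths are first order in A, so the instantaneous fraction to P is constant: dC_P/d(−C_A) = k₁/(k₁+k₂) = 0.9319.
C_P = 0.9319·(C_{A0}−C_A) = 0.9319×3.031 = 2.82 mol·L⁻¹.
Y_P = C_P/C_{A0} = 2.825/3.32 = 0.851.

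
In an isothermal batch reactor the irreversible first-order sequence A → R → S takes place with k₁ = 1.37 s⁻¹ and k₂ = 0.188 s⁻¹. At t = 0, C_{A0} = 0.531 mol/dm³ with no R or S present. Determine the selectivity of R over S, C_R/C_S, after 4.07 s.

Solving the coupled first-order balances gives C_R(t) = [k₁/(k₂−k₁)]·C_{A0}·(e^(−k₁t) − e^(−k₂t)).
e^(−k₁t) = e^(−1.37×4.07) = e^(−5.576) = 0.003788; e^(−k₂t) = e^(−0.7652) = 0.4653.
C_R = 1.37×0.531/(0.188−1.37) × (0.003788−0.4653) = (-0.6155)×(-0.4615) = 0.2840 mol/dm³.
C_A = C_{A0}e^(−k₁t) = 0.002011 mol/dm³, so C_S = C_{A0}−C_A−C_R = 0.2450 mol/dm³; C_R/C_S = 1.16.

1.16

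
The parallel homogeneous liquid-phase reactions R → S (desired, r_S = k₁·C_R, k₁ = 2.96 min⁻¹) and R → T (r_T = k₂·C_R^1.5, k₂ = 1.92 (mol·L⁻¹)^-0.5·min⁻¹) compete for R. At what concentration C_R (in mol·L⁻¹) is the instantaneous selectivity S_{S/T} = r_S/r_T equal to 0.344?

20.1 mol·L⁻¹

S_{S/T} = (k₁/k₂)·C_R^-0.5 ⇒ C_R = (S·k₂/k₁)^(-2).
= (0.344×1.92/2.96)^(-2) = (0.2231)^(-2) = 20.1 mol·L⁻¹.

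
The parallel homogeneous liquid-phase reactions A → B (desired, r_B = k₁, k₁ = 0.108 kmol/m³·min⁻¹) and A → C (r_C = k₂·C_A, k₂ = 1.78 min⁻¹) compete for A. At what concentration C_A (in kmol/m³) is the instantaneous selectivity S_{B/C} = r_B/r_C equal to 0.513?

S_{B/C} = (k₁/k₂)·C_A⁻¹ ⇒ C_A = (S·k₂/k₁)^(-1).
= (0.513×1.78/0.108)^(-1) = (8.455)^(-1) = 0.118 kmol/m³.

0.118 kmol/m³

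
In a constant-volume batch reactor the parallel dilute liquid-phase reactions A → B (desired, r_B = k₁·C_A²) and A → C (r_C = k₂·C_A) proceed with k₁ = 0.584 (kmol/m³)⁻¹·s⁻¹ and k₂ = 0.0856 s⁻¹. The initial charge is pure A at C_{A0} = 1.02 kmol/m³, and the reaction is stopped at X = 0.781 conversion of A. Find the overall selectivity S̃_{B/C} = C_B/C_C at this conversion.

3.73

C_A = C_{A0}(1−X) = 0.2234 kmol/m³.
Along a PFR/batch, dC_C/dC_A = −r_C/(r_B+r_C) = −k₂/(k₂+k₁·C_A).
Integrating from C_{A0} to C_A: C_C = (0.0856/0.584)·ln[(0.0856+0.584·1.02)/(0.0856+0.584·0.223)] = 0.1466·ln(0.6813/0.2161) = 0.1683 kmol/m³.
Then C_B = (C_{A0}−C_A) − C_C = 0.7966 − 0.1683 = 0.6283 kmol/m³.
S̃_{B/C} = C_B/C_C = 0.6283/0.1683 = 3.73.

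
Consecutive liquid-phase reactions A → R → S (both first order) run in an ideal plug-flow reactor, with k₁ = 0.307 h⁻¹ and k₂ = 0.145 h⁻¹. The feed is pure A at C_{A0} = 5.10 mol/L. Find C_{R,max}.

Evaluating C_R at τ_opt = ln(k₂/k₁)/(k₂−k₁) gives C_{R,max}/C_{A0} = (k₁/k₂)^[k₂/(k₂−k₁)].
= (0.307/0.145)^(0.145/(0.145−0.307)) = (2.117)^(-0.8951) = 0.5110.
C_{R,max} = 0.5110×5.10 = 2.61 mol/L.

2.61 mol/L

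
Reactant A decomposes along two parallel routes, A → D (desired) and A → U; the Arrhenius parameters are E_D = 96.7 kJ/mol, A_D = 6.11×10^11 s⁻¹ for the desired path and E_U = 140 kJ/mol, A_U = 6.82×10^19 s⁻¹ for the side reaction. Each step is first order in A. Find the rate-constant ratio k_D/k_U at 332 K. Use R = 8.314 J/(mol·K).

With equal orders, S_{D/U} = k_D/k_U = (A_D/A_U)·exp[(E_U−E_D)/(RT)].
(E_U−E_D)/(RT) = (140−96.7)×10³/(8.314×332) = 43300/2760 = 15.69.
k_D/k_U = (6.11×10^11/6.82×10^19)·exp(15.69) = 8.959×10^-9 × 6.498×10^6 = 0.0582.
Since E_D < E_U, lowering the temperature improves selectivity toward D.

0.0582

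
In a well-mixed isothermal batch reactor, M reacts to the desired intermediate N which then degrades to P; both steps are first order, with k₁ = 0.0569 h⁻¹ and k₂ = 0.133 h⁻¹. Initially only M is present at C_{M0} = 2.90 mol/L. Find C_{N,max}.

At the optimum, C_{N,max}/C_{M0} = (k₁/k₂)^[k₂/(k₂−k₁)].
= (0.0569/0.133)^(0.133/(0.133−0.0569)) = (0.4278)^(1.748) = 0.2268.
C_{N,max} = 0.2268×2.90 = 0.658 mol/L.

0.658 mol/L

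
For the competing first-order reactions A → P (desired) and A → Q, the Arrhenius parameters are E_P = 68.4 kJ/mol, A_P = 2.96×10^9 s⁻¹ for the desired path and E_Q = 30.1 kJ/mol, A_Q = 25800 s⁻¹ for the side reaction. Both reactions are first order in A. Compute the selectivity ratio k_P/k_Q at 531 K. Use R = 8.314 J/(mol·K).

19.6

With equal orders, S_{P/Q} = k_P/k_Q = (A_P/A_Q)·exp[(E_Q−E_P)/(RT)].
(E_Q−E_P)/(RT) = (30.1−68.4)×10³/(8.314×531) = -38300/4415 = -8.675.
k_P/k_Q = (2.96×10^9/25800)·exp(-8.675) = 1.147×10^5 × 1.707×10^-4 = 19.6.
Since E_P > E_Q, raising the temperature improves selectivity toward P.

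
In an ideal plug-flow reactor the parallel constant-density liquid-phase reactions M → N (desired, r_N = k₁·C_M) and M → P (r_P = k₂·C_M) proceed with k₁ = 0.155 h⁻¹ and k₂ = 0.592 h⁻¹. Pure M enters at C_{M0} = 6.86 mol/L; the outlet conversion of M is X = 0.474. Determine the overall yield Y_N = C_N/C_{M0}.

C_M = C_{M0}(1−X) = 3.608 mol/L.
Both paths are first order in M, so the instantaneous fraction to N is constant: dC_N/d(−C_M) = k₁/(k₁+k₂) = 0.2075.
C_N = 0.2075·(C_{M0}−C_M) = 0.2075×3.252 = 0.675 mol/L.
Y_N = C_N/C_{M0} = 0.6747/6.86 = 0.0984.

0.0984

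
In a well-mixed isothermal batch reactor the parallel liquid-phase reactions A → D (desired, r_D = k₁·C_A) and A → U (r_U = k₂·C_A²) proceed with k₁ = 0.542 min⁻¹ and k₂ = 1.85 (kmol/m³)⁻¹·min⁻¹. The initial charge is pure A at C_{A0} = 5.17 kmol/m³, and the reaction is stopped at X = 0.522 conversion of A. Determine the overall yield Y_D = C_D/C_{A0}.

0.0386

C_A = C_{A0}(1−X) = 2.471 kmol/m³.
Along a PFR/batch, dC_D/dC_A = −r_D/(r_D+r_U) = −k₁/(k₁+k₂·C_A).
Integrating from C_{A0} to C_A: C_D = (0.542/1.85)·ln[(0.542+1.85·5.17)/(0.542+1.85·2.47)] = 0.2930·ln(10.11/5.114) = 0.1996 kmol/m³.
Y_D = C_D/C_{A0} = 0.1996/5.17 = 0.0386.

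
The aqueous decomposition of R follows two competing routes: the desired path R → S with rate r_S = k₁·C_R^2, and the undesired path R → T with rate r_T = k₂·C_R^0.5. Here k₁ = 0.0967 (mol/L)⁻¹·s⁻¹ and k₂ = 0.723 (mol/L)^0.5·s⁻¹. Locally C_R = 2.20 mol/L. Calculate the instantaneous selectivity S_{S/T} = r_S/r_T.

S_{S/T} = r_S/r_T = (k₁·C_R^2)/(k₂·C_R^0.5) = (k₁/k₂)·C_R^1.5.
= (0.0967×2.200^2) / (0.723×2.200^0.5) = 0.4680/1.072 = 0.436.
Since the desired path is higher order in R, keeping C_R high (PFR or concentrated feed) favours S.

0.436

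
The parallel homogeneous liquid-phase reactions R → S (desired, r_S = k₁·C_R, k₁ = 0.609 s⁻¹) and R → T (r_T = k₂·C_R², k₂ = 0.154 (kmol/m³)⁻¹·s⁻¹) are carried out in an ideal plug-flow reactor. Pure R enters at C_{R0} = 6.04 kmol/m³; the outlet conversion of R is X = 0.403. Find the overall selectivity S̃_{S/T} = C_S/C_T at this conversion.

C_R = C_{R0}(1−X) = 3.606 kmol/m³.
Along a PFR/batch, dC_S/dC_R = −r_S/(r_S+r_T) = −k₁/(k₁+k₂·C_R).
Integrating from C_{R0} to C_R: C_S = (0.609/0.154)·ln[(0.609+0.154·6.04)/(0.609+0.154·3.61)] = 3.955·ln(1.539/1.164) = 1.104 kmol/m³.
C_T = (C_{R0}−C_R)−C_S = 1.330 kmol/m³; S̃_{S/T} = 1.104/1.330 = 0.830.

0.830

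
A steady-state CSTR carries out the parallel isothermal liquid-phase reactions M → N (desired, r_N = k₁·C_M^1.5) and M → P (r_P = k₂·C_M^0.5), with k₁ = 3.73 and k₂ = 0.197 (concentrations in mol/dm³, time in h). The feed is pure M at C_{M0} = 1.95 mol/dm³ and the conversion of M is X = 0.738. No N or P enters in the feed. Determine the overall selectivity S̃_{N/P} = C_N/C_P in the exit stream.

Exit C_M = C_{M0}(1−X) = 1.95×0.262 = 0.5109 mol/dm³.
In a CSTR the entire volume is at exit conditions, so r_N = 3.73×0.5109^1.5 = 1.362 and r_P = 0.197×0.5109^0.5 = 0.1408.
Overall selectivity = C_N/C_P = r_Nτ/(r_Pτ) = r_N/r_P = 9.67.

9.67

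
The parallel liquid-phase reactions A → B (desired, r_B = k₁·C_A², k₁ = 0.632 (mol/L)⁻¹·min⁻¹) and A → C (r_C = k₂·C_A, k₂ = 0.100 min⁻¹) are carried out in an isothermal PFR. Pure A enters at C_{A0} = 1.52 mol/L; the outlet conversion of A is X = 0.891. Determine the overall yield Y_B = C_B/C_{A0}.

C_A = C_{A0}(1−X) = 0.1657 mol/L.
Along a PFR/batch, dC_C/dC_A = −r_C/(r_B+r_C) = −k₂/(k₂+k₁·C_A).
Integrating from C_{A0} to C_A: C_C = (0.100/0.632)·ln[(0.100+0.632·1.52)/(0.100+0.632·0.166)] = 0.1582·ln(1.061/0.2047) = 0.2603 mol/L.
Then C_B = (C_{A0}−C_A) − C_C = 1.354 − 0.2603 = 1.094 mol/L.
Y_B = C_B/C_{A0} = 1.094/1.52 = 0.720.

0.720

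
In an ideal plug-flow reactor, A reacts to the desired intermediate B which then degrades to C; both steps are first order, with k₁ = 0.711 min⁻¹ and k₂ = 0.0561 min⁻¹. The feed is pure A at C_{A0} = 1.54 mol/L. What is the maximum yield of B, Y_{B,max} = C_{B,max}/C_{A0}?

Evaluating C_B at τ_opt = ln(k₂/k₁)/(k₂−k₁) gives C_{B,max}/C_{A0} = (k₁/k₂)^[k₂/(k₂−k₁)].
= (0.711/0.0561)^(0.0561/(0.0561−0.711)) = (12.67)^(-0.08566) = 0.8045.

0.804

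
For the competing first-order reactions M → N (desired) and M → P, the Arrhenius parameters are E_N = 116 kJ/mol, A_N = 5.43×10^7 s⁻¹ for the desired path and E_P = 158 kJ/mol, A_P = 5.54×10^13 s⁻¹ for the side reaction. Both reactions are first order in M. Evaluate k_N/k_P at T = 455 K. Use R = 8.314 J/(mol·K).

0.0650

k_N/k_P = (A_N/A_P)·exp[−(E_N−E_P)/(RT)] = (A_N/A_P)·exp[(E_P−E_N)/(RT)].
(E_P−E_N)/(RT) = (158−116)×10³/(8.314×455) = 42000/3783 = 11.10.
k_N/k_P = (5.43×10^7/5.54×10^13)·exp(11.10) = 9.801×10^-7 × 66349 = 0.0650.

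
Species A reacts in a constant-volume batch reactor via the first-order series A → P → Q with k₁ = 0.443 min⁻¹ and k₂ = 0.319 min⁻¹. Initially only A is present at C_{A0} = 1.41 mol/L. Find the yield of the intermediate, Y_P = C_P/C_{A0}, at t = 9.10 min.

The intermediate concentration in a first-order A→B→C sequence is C_P = k₁C_{A0}(e^(−k₁t) − e^(−k₂t))/(k₂−k₁).
e^(−k₁t) = e^(−0.443×9.10) = e^(−4.031) = 0.01775; e^(−k₂t) = e^(−2.903) = 0.05486.
C_P = 0.443×1.41/(0.319−0.443) × (0.01775−0.05486) = (-5.037)×(-0.03711) = 0.1869 mol/L.
Y_P = C_P/C_{A0} = 0.1869/1.41 = 0.133.

0.133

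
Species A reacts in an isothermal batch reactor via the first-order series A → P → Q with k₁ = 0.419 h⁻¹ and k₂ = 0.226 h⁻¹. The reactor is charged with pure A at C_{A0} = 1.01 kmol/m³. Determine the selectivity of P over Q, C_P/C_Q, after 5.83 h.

Solving the coupled first-order balances gives C_P(t) = [k₁/(k₂−k₁)]·C_{A0}·(e^(−k₁t) − e^(−k₂t)).
e^(−k₁t) = e^(−0.419×5.83) = e^(−2.443) = 0.08692; e^(−k₂t) = e^(−1.318) = 0.2678.
C_P = 0.419×1.01/(0.226−0.419) × (0.08692−0.2678) = (-2.193)×(-0.1809) = 0.3966 kmol/m³.
C_A = C_{A0}e^(−k₁t) = 0.08779 kmol/m³, so C_Q = C_{A0}−C_A−C_P = 0.5256 kmol/m³; C_P/C_Q = 0.754.

0.754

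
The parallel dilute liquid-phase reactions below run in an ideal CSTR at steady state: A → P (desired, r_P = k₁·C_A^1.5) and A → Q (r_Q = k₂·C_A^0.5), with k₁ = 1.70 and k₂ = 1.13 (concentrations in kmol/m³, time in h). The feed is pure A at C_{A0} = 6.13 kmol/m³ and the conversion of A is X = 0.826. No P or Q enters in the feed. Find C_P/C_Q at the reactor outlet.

Exit C_A = C_{A0}(1−X) = 6.13×0.174 = 1.067 kmol/m³.
In a CSTR the entire volume is at exit conditions, so r_P = 1.70×1.067^1.5 = 1.873 and r_Q = 1.13×1.067^0.5 = 1.167.
Overall selectivity = C_P/C_Q = r_Pτ/(r_Qτ) = r_P/r_Q = 1.60.

1.60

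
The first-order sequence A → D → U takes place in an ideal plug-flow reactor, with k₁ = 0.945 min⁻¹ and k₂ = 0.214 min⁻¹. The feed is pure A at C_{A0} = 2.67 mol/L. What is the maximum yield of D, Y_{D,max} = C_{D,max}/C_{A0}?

At the optimum, C_{D,max}/C_{A0} = (k₁/k₂)^[k₂/(k₂−k₁)].
= (0.945/0.214)^(0.214/(0.214−0.945)) = (4.416)^(-0.2927) = 0.6474.

0.647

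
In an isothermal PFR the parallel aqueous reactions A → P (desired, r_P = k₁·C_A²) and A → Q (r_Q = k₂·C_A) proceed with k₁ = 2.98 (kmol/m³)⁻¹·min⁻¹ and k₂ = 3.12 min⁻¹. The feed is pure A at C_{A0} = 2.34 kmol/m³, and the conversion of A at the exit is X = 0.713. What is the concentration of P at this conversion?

0.958 kmol/m³

C_A = C_{A0}(1−X) = 0.6716 kmol/m³.
Along a PFR/batch, dC_Q/dC_A = −r_Q/(r_P+r_Q) = −k₂/(k₂+k₁·C_A).
Integrating from C_{A0} to C_A: C_Q = (3.12/2.98)·ln[(3.12+2.98·2.34)/(3.12+2.98·0.672)] = 1.047·ln(10.09/5.121) = 0.7103 kmol/m³.
Then C_P = (C_{A0}−C_A) − C_Q = 1.668 − 0.7103 = 0.9581 kmol/m³.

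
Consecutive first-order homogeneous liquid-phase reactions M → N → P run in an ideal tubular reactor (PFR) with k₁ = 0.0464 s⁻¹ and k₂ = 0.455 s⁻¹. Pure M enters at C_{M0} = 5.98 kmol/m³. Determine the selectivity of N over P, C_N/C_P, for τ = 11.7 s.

0.185

For first-order series with pure M initially, C_N(τ) = k₁C_{M0}/(k₂−k₁)·(e^(−k₁τ) − e^(−k₂τ)).
e^(−k₁τ) = e^(−0.0464×11.7) = e^(−0.5429) = 0.5811; e^(−k₂τ) = e^(−5.324) = 0.004876.
C_N = 0.0464×5.98/(0.455−0.0464) × (0.5811−0.004876) = 0.6791×0.5762 = 0.3913 kmol/m³.
C_M = C_{M0}e^(−k₁τ) = 3.475 kmol/m³, so C_P = C_{M0}−C_M−C_N = 2.114 kmol/m³; C_N/C_P = 0.185.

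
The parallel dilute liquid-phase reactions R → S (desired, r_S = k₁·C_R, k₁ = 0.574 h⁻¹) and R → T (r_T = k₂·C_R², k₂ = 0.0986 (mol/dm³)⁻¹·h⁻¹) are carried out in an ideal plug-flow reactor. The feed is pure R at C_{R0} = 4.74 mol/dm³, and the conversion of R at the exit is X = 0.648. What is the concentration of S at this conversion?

C_R = C_{R0}(1−X) = 1.668 mol/dm³.
Along a PFR/batch, dC_S/dC_R = −r_S/(r_S+r_T) = −k₁/(k₁+k₂·C_R).
Integrating from C_{R0} to C_R: C_S = (0.574/0.0986)·ln[(0.574+0.0986·4.74)/(0.574+0.0986·1.67)] = 5.822·ln(1.041/0.7385) = 2.001 mol/dm³.

2.00 mol/dm³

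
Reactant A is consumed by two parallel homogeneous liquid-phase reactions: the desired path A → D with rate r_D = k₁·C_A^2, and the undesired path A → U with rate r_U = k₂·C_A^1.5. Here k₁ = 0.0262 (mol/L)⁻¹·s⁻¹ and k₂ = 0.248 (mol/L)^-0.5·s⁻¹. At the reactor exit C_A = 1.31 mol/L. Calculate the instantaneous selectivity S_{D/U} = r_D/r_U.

S_{D/U} = r_D/r_U = (k₁·C_A^2)/(k₂·C_A^1.5) = (k₁/k₂)·C_A^0.5.
= (0.0262×1.310^2) / (0.248×1.310^1.5) = 0.04496/0.3718 = 0.121.

0.121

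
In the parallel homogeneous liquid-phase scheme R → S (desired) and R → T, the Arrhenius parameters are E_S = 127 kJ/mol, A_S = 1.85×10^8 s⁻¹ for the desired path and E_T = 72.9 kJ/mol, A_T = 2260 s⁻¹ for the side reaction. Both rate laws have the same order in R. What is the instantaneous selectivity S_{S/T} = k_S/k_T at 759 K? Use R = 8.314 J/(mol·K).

Since both paths have the same order in R, the concentration cancels and S_{S/T} = k_S/k_T = (A_S/A_T)·exp[(E_T−E_S)/(RT)].
(E_T−E_S)/(RT) = (72.9−127)×10³/(8.314×759) = -54100/6310 = -8.573.
k_S/k_T = (1.85×10^8/2260)·exp(-8.573) = 81858 × 1.891×10^-4 = 15.5.

15.5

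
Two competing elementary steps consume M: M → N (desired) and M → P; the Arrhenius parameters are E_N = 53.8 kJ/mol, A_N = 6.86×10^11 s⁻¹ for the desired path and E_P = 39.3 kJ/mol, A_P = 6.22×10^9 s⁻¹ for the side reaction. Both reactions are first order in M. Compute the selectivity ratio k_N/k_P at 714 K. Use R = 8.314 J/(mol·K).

9.59

Since both paths have the same order in M, the concentration cancels and S_{N/P} = k_N/k_P = (A_N/A_P)·exp[(E_P−E_N)/(RT)].
(E_P−E_N)/(RT) = (39.3−53.8)×10³/(8.314×714) = -14500/5936 = -2.443.
k_N/k_P = (6.86×10^11/6.22×10^9)·exp(-2.443) = 110.3 × 0.08693 = 9.59.
Since E_N > E_P, raising the temperature improves selectivity toward N.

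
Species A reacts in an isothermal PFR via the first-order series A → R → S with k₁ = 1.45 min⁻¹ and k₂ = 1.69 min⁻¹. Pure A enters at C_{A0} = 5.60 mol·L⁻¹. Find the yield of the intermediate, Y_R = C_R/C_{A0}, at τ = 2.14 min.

For first-order series with pure A initially, C_R(τ) = k₁C_{A0}/(k₂−k₁)·(e^(−k₁τ) − e^(−k₂τ)).
e^(−k₁τ) = e^(−1.45×2.14) = e^(−3.103) = 0.04491; e^(−k₂τ) = e^(−3.617) = 0.02687.
C_R = 1.45×5.60/(1.69−1.45) × (0.04491−0.02687) = 33.83×0.01804 = 0.6104 mol·L⁻¹.
Y_R = C_R/C_{A0} = 0.6104/5.60 = 0.109.

0.109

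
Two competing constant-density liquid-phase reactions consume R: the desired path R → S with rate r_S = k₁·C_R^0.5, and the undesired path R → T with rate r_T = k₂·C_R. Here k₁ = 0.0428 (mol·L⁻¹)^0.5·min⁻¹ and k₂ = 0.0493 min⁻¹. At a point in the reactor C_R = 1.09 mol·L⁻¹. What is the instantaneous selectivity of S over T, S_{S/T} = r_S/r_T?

S_{S/T} = r_S/r_T = (k₁·C_R^0.5)/(k₂·C_R) = (k₁/k₂)·C_R^-0.5.
= (0.0428×1.090^0.5) / (0.0493×1.090) = 0.04468/0.05374 = 0.832.
The undesired path is higher order in R, so low C_R (CSTR or dilute feed) favours S.

0.832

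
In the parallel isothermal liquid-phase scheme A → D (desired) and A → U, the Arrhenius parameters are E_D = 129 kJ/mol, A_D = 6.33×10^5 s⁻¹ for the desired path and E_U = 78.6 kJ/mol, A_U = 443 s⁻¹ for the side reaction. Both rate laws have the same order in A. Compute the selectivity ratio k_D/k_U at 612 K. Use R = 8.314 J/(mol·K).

0.0713

Since both paths have the same order in A, the concentration cancels and S_{D/U} = k_D/k_U = (A_D/A_U)·exp[(E_U−E_D)/(RT)].
(E_U−E_D)/(RT) = (78.6−129)×10³/(8.314×612) = -50400/5088 = -9.905.
k_D/k_U = (6.33×10^5/443)·exp(-9.905) = 1429 × 4.991×10^-5 = 0.0713.
Since E_D > E_U, raising the temperature improves selectivity toward D.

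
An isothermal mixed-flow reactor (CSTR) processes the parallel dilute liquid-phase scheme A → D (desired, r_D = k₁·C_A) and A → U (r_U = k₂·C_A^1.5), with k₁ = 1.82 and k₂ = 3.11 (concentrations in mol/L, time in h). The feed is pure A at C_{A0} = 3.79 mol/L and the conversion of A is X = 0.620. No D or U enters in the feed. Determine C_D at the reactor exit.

Exit C_A = C_{A0}(1−X) = 3.79×0.380 = 1.440 mol/L.
A CSTR operates uniformly at the exit composition, giving r_D = 2.621 and r_U = 5.375 (each k·C_A^n at C_A = 1.440).
Fraction of consumed A going to D: r_D/(r_D+r_U) = 0.3278.
C_D = 0.3278·C_{A0}·X = 0.3278×3.79×0.620 = 0.770 mol/L.

0.770 mol/L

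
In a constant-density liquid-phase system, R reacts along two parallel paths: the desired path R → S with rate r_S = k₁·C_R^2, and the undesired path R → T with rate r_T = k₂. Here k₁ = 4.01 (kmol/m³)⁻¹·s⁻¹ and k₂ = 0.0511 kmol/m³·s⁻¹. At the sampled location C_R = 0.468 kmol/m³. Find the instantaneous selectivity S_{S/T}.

17.2

S_{S/T} = r_S/r_T = (k₁·C_R^2)/(k₂) = (k₁/k₂)·C_R^2.
= (4.01×0.4680^2) / (0.0511) = 0.8783/0.05110 = 17.2.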